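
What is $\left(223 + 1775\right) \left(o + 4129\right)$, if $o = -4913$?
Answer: $-1566432$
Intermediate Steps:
$\left(223 + 1775\right) \left(o + 4129\right) = \left(223 + 1775\right) \left(-4913 + 4129\right) = 1998 \left(-784\right) = -1566432$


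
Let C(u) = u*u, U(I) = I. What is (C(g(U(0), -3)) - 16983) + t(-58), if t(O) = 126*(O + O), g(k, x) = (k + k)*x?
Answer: -31599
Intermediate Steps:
g(k, x) = 2*k*x (g(k, x) = (2*k)*x = 2*k*x)
t(O) = 252*O (t(O) = 126*(2*O) = 252*O)
C(u) = u**2
(C(g(U(0), -3)) - 16983) + t(-58) = ((2*0*(-3))**2 - 16983) + 252*(-58) = (0**2 - 16983) - 14616 = (0 - 16983) - 14616 = -16983 - 14616 = -31599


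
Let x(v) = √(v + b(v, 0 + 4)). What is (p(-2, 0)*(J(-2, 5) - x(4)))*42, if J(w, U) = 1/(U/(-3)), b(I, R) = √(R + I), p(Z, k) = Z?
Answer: 252/5 + 84*√(4 + 2*√2) ≈ 269.90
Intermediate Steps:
b(I, R) = √(I + R)
x(v) = √(v + √(4 + v)) (x(v) = √(v + √(v + (0 + 4))) = √(v + √(v + 4)) = √(v + √(4 + v)))
J(w, U) = -3/U (J(w, U) = 1/(U*(-⅓)) = 1/(-U/3) = -3/U)
(p(-2, 0)*(J(-2, 5) - x(4)))*42 = -2*(-3/5 - √(4 + √(4 + 4)))*42 = -2*(-3*⅕ - √(4 + √8))*42 = -2*(-⅗ - √(4 + 2*√2))*42 = (6/5 + 2*√(4 + 2*√2))*42 = 252/5 + 84*√(4 + 2*√2)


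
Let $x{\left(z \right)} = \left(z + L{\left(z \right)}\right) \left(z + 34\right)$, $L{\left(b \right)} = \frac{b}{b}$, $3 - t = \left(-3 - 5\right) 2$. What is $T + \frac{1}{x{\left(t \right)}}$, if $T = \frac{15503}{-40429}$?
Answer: $- \frac{16392751}{42854740} \approx -0.38252$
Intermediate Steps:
$t = 19$ ($t = 3 - \left(-3 - 5\right) 2 = 3 - \left(-8\right) 2 = 3 - -16 = 3 + 16 = 19$)
$T = - \frac{15503}{40429}$ ($T = 15503 \left(- \frac{1}{40429}\right) = - \frac{15503}{40429} \approx -0.38346$)
$L{\left(b \right)} = 1$
$x{\left(z \right)} = \left(1 + z\right) \left(34 + z\right)$ ($x{\left(z \right)} = \left(z + 1\right) \left(z + 34\right) = \left(1 + z\right) \left(34 + z\right)$)
$T + \frac{1}{x{\left(t \right)}} = - \frac{15503}{40429} + \frac{1}{34 + 19^{2} + 35 \cdot 19} = - \frac{15503}{40429} + \frac{1}{34 + 361 + 665} = - \frac{15503}{40429} + \frac{1}{1060} = - \frac{16392751}{42854740}$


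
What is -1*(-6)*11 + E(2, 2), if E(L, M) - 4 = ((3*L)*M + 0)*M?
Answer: 94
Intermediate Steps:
E(L, M) = 4 + 3*L*M**2 (E(L, M) = 4 + ((3*L)*M + 0)*M = 4 + (3*L*M + 0)*M = 4 + (3*L*M)*M = 4 + 3*L*M**2)
-1*(-6)*11 + E(2, 2) = -1*(-6)*11 + (4 + 3*2*2**2) = 6*11 + (4 + 3*2*4) = 66 + (4 + 24) = 66 + 28 = 94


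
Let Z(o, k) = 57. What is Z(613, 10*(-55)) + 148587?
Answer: 148644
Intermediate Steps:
Z(613, 10*(-55)) + 148587 = 57 + 148587 = 148644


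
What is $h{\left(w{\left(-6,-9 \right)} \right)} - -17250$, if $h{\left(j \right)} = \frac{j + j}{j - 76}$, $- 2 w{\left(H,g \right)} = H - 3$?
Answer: $\frac{2466732}{143} \approx 17250.0$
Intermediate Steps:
$w{\left(H,g \right)} = \frac{3}{2} - \frac{H}{2}$ ($w{\left(H,g \right)} = - \frac{H - 3}{2} = - \frac{-3 + H}{2} = \frac{3}{2} - \frac{H}{2}$)
$h{\left(j \right)} = \frac{2 j}{-76 + j}$
$h{\left(w{\left(-6,-9 \right)} \right)} - -17250 = \frac{2 \left(\frac{3}{2} - -3\right)}{-76 + \left(\frac{3}{2} - -3\right)} - -17250 = \frac{2 \left(\frac{3}{2} + 3\right)}{-76 + \left(\frac{3}{2} + 3\right)} + 17250 = 2 \cdot \frac{9}{2} \frac{1}{-76 + \frac{9}{2}} + 17250 = 2 \cdot \frac{9}{2} \frac{1}{- \frac{143}{2}} + 17250 = 2 \cdot \frac{9}{2} \left(- \frac{2}{143}\right) + 17250 = - \frac{18}{143} + 17250 = \frac{2466732}{143}$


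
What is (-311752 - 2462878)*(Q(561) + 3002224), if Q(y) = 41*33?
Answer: -8333814851510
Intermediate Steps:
Q(y) = 1353
(-311752 - 2462878)*(Q(561) + 3002224) = (-311752 - 2462878)*(1353 + 3002224) = -2774630*3003577 = -8333814851510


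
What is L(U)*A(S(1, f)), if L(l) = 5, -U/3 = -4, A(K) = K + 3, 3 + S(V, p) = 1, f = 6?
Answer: 5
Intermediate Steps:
S(V, p) = -2 (S(V, p) = -3 + 1 = -2)
A(K) = 3 + K
U = 12 (U = -3*(-4) = 12)
L(U)*A(S(1, f)) = 5*(3 - 2) = 5*1 = 5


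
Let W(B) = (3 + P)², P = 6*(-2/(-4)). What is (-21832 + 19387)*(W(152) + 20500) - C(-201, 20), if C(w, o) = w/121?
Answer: -6075472719/121 ≈ -5.0210e+7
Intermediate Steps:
P = 3 (P = 6*(-2*(-¼)) = 6*(½) = 3)
W(B) = 36 (W(B) = (3 + 3)² = 6² = 36)
C(w, o) = w/121 (C(w, o) = w*(1/121) = w/121)
(-21832 + 19387)*(W(152) + 20500) - C(-201, 20) = (-21832 + 19387)*(36 + 20500) - (-201)/121 = -2445*20536 - 1*(-201/121) = -50210520 + 201/121 = -6075472719/121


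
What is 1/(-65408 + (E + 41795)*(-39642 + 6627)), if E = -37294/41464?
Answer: -292/402930110381 ≈ -7.2469e-10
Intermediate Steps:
E = -18647/20732 (E = -37294*1/41464 = -18647/20732 ≈ -0.89943)
1/(-65408 + (E + 41795)*(-39642 + 6627)) = 1/(-65408 + (-18647/20732 + 41795)*(-39642 + 6627)) = 1/(-65408 + (866475293/20732)*(-33015)) = 1/(-65408 - 402911011245/292) = 1/(-402930110381/292) = -292/402930110381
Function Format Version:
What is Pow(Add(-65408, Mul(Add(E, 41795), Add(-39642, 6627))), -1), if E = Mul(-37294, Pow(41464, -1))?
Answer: Rational(-292, 402930110381) ≈ -7.2469e-10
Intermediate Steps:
E = Rational(-18647, 20732) (E = Mul(-37294, Rational(1, 41464)) = Rational(-18647, 20732) ≈ -0.89943)
Pow(Add(-65408, Mul(Add(E, 41795), Add(-39642, 6627))), -1) = Pow(Add(-65408, Mul(Add(Rational(-18647, 20732), 41795), Add(-39642, 6627))), -1) = Pow(Add(-65408, Mul(Rational(866475293, 20732), -33015)), -1) = Pow(Add(-65408, Rational(-402911011245, 292)), -1) = Pow(Rational(-402930110381, 292), -1) = Rational(-292, 402930110381)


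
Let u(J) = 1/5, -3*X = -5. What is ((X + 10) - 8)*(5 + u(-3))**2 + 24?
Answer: 9236/75 ≈ 123.15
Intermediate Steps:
X = 5/3 (X = -1/3*(-5) = 5/3 ≈ 1.6667)
u(J) = 1/5
((X + 10) - 8)*(5 + u(-3))**2 + 24 = ((5/3 + 10) - 8)*(5 + 1/5)**2 + 24 = (35/3 - 8)*(26/5)**2 + 24 = (11/3)*(676/25) + 24 = 7436/75 + 24 = 9236/75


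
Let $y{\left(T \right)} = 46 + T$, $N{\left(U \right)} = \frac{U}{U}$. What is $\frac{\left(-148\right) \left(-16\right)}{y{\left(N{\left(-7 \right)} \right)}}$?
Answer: $\frac{2368}{47} \approx 50.383$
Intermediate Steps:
$N{\left(U \right)} = 1$
$\frac{\left(-148\right) \left(-16\right)}{y{\left(N{\left(-7 \right)} \right)}} = \frac{\left(-148\right) \left(-16\right)}{46 + 1} = \frac{2368}{47}$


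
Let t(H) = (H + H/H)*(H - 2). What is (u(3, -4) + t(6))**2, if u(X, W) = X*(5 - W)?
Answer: 3025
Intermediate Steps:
t(H) = (1 + H)*(-2 + H) (t(H) = (H + 1)*(-2 + H) = (1 + H)*(-2 + H))
(u(3, -4) + t(6))**2 = (3*(5 - 1*(-4)) + (-2 + 6**2 - 1*6))**2 = (3*(5 + 4) + (-2 + 36 - 6))**2 = (3*9 + 28)**2 = (27 + 28)**2 = 55**2 = 3025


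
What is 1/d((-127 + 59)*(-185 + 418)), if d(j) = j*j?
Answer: 1/251032336 ≈ 3.9836e-9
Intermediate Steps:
d(j) = j²
1/d((-127 + 59)*(-185 + 418)) = 1/(((-127 + 59)*(-185 + 418))²) = 1/((-68*233)²) = 1/((-15844)²) = 1/251032336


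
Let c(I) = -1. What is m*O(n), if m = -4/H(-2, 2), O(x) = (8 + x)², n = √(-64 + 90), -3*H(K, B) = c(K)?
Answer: -1080 - 192*√26 ≈ -2059.0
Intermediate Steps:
H(K, B) = ⅓ (H(K, B) = -⅓*(-1) = ⅓)
n = √26 ≈ 5.0990
m = -12 (m = -4/⅓ = -4*3 = -12)
m*O(n) = -12*(8 + √26)²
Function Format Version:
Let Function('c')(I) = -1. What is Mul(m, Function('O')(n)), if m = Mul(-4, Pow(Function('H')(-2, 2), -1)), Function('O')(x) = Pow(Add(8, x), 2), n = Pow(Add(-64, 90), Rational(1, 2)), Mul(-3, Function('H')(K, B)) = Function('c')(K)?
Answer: Add(-1080, Mul(-192, Pow(26, Rational(1, 2)))) ≈ -2059.0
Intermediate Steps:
Function('H')(K, B) = Rational(1, 3) (Function('H')(K, B) = Mul(Rational(-1, 3), -1) = Rational(1, 3))
n = Pow(26, Rational(1, 2)) ≈ 5.0990
m = -12 (m = Mul(-4, Pow(Rational(1, 3), -1)) = Mul(-4, 3) = -12)
Mul(m, Function('O')(n)) = Mul(-12, Pow(Add(8, Pow(26, Rational(1, 2))), 2))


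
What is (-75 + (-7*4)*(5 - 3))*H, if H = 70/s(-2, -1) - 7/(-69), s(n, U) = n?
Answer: 315448/69 ≈ 4571.7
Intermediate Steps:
H = -2408/69 (H = 70/(-2) - 7/(-69) = 70*(-½) - 7*(-1/69) = -35 + 7/69 = -2408/69 ≈ -34.899)
(-75 + (-7*4)*(5 - 3))*H = (-75 + (-7*4)*(5 - 3))*(-2408/69) = (-75 - 28*2)*(-2408/69) = (-75 - 56)*(-2408/69) = -131*(-2408/69) = 315448/69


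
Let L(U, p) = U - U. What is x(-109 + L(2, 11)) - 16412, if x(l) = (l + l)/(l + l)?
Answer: -16411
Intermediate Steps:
L(U, p) = 0
x(l) = 1 (x(l) = (2*l)/((2*l)) = (2*l)*(1/(2*l)) = 1)
x(-109 + L(2, 11)) - 16412 = 1 - 16412 = -16411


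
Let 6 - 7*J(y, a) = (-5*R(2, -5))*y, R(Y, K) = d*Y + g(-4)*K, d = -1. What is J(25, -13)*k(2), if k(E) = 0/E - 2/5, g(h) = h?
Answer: -4512/35 ≈ -128.91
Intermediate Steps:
R(Y, K) = -Y - 4*K
J(y, a) = 6/7 + 90*y/7 (J(y, a) = 6/7 - (-5*(-1*2 - 4*(-5)))*y/7 = 6/7 - (-5*(-2 + 20))*y/7 = 6/7 - (-5*18)*y/7 = 6/7 - (-90)*y/7 = 6/7 + 90*y/7)
k(E) = -⅖ (k(E) = 0 - 2*⅕ = 0 - ⅖ = -⅖)
J(25, -13)*k(2) = (6/7 + (90/7)*25)*(-⅖) = (6/7 + 2250/7)*(-⅖) = (2256/7)*(-⅖) = -4512/35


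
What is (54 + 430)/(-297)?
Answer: -44/27 ≈ -1.6296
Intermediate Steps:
(54 + 430)/(-297) = 484*(-1/297) = -44/27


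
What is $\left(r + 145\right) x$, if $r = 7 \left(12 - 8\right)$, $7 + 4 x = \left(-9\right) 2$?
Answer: $- \frac{4325}{4} \approx -1081.3$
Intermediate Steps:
$x = - \frac{25}{4}$ ($x = - \frac{7}{4} + \frac{\left(-9\right) 2}{4} = - \frac{7}{4} + \frac{1}{4} \left(-18\right) = - \frac{7}{4} - \frac{9}{2} = - \frac{25}{4} \approx -6.25$)
$r = 28$ ($r = 7 \cdot 4 = 28$)
$\left(r + 145\right) x = \left(28 + 145\right) \left(- \frac{25}{4}\right) = 173 \left(- \frac{25}{4}\right) = - \frac{4325}{4}$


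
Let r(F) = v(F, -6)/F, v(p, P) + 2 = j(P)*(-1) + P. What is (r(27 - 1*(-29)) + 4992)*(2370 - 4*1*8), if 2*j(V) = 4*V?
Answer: 11671463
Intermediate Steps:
j(V) = 2*V (j(V) = (4*V)/2 = 2*V)
v(p, P) = -2 - P (v(p, P) = -2 + ((2*P)*(-1) + P) = -2 + (-2*P + P) = -2 - P)
r(F) = 4/F (r(F) = (-2 - 1*(-6))/F = (-2 + 6)/F = 4/F)
(r(27 - 1*(-29)) + 4992)*(2370 - 4*1*8) = (4/(27 - 1*(-29)) + 4992)*(2370 - 4*1*8) = (4/(27 + 29) + 4992)*(2370 - 4*8) = (4/56 + 4992)*(2370 - 32) = (4*(1/56) + 4992)*2338 = (1/14 + 4992)*2338 = (69889/14)*2338 = 11671463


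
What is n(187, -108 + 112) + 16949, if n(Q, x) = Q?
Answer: 17136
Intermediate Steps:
n(187, -108 + 112) + 16949 = 187 + 16949 = 17136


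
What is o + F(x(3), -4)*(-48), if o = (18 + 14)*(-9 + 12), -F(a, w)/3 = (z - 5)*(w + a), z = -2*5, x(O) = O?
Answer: 2256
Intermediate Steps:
z = -10
F(a, w) = 45*a + 45*w (F(a, w) = -3*(-10 - 5)*(w + a) = -(-45)*(a + w) = -3*(-15*a - 15*w) = 45*a + 45*w)
o = 96 (o = 32*3 = 96)
o + F(x(3), -4)*(-48) = 96 + (45*3 + 45*(-4))*(-48) = 96 + (135 - 180)*(-48) = 96 - 45*(-48) = 96 + 2160 = 2256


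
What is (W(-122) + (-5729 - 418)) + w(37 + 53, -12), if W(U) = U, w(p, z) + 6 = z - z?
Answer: -6275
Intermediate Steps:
w(p, z) = -6 (w(p, z) = -6 + (z - z) = -6 + 0 = -6)
(W(-122) + (-5729 - 418)) + w(37 + 53, -12) = (-122 + (-5729 - 418)) - 6 = (-122 - 6147) - 6 = -6269 - 6 = -6275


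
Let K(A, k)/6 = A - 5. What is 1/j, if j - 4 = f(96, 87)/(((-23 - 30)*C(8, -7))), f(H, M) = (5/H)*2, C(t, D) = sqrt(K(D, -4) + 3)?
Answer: 1786254336/7145017369 - 12720*I*sqrt(69)/7145017369 ≈ 0.25 - 1.4788e-5*I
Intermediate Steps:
K(A, k) = -30 + 6*A (K(A, k) = 6*(A - 5) = 6*(-5 + A) = -30 + 6*A)
C(t, D) = sqrt(-27 + 6*D) (C(t, D) = sqrt((-30 + 6*D) + 3) = sqrt(-27 + 6*D))
f(H, M) = 10/H
j = 4 + 5*I*sqrt(69)/175536 (j = 4 + (10/96)/(((-23 - 30)*sqrt(-27 + 6*(-7)))) = 4 + (10*(1/96))/((-53*sqrt(-27 - 42))) = 4 + 5/(48*((-53*I*sqrt(69)))) = 4 + 5*(I*sqrt(69)/3657)/48 = 4 + 5*I*sqrt(69)/175536 ≈ 4.0 + 0.00023661*I)
1/j = 1/(4 + 5*I*sqrt(69)/175536)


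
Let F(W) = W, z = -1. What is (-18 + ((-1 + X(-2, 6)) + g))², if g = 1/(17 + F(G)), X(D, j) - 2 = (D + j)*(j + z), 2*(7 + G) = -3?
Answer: 2809/289 ≈ 9.7197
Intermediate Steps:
G = -17/2 (G = -7 + (½)*(-3) = -7 - 3/2 = -17/2 ≈ -8.5000)
X(D, j) = 2 + (-1 + j)*(D + j) (X(D, j) = 2 + (D + j)*(j - 1) = 2 + (D + j)*(-1 + j) = 2 + (-1 + j)*(D + j))
g = 2/17 (g = 1/(17 - 17/2) = 1/(17/2) = 2/17 ≈ 0.11765)
(-18 + ((-1 + X(-2, 6)) + g))² = (-18 + ((-1 + (2 + 6² - 1*(-2) - 1*6 - 2*6)) + 2/17))² = (-18 + ((-1 + (2 + 36 + 2 - 6 - 12)) + 2/17))² = (-18 + ((-1 + 22) + 2/17))² = (-18 + (21 + 2/17))² = (-18 + 359/17)² = (53/17)² = 2809/289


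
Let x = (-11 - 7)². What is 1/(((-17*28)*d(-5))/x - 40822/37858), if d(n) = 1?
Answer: -1533249/3905842 ≈ -0.39255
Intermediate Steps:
x = 324 (x = (-18)² = 324)
1/(((-17*28)*d(-5))/x - 40822/37858) = 1/((-17*28*1)/324 - 40822/37858) = 1/(-476*1*(1/324) - 40822*1/37858) = 1/(-476*1/324 - 20411/18929) = 1/(-119/81 - 20411/18929) = 1/(-3905842/1533249) = -1533249/3905842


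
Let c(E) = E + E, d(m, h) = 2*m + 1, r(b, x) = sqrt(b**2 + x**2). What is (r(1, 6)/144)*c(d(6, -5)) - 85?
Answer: -85 + 13*sqrt(37)/72 ≈ -83.902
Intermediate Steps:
d(m, h) = 1 + 2*m
c(E) = 2*E
(r(1, 6)/144)*c(d(6, -5)) - 85 = (sqrt(1**2 + 6**2)/144)*(2*(1 + 2*6)) - 85 = (sqrt(1 + 36)*(1/144))*(2*(1 + 12)) - 85 = (sqrt(37)*(1/144))*(2*13) - 85 = (sqrt(37)/144)*26 - 85 = 13*sqrt(37)/72 - 85 = -85 + 13*sqrt(37)/72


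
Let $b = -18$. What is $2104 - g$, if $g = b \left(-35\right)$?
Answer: $1474$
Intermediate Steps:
$g = 630$ ($g = \left(-18\right) \left(-35\right) = 630$)
$2104 - g = 2104 - 630 = 1474$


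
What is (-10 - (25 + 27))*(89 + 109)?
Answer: -12276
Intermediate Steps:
(-10 - (25 + 27))*(89 + 109) = (-10 - 1*52)*198 = (-10 - 52)*198 = -62*198 = -12276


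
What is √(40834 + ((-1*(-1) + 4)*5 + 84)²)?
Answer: √52715 ≈ 229.60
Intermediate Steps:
√(40834 + ((-1*(-1) + 4)*5 + 84)²) = √(40834 + ((1 + 4)*5 + 84)²) = √(40834 + (5*5 + 84)²) = √(40834 + (25 + 84)²) = √(40834 + 109²) = √(40834 + 11881) = √52715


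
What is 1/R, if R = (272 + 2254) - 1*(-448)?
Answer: 1/2974 ≈ 0.00033625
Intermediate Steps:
R = 2974 (R = 2526 + 448 = 2974)
1/R = 1/2974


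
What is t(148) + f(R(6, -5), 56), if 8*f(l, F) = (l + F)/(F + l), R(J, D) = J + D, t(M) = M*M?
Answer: 175233/8 ≈ 21904.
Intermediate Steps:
t(M) = M²
R(J, D) = D + J
f(l, F) = ⅛ (f(l, F) = ((l + F)/(F + l))/8 = ((F + l)/(F + l))/8 = (⅛)*1 = ⅛)
t(148) + f(R(6, -5), 56) = 148² + ⅛ = 21904 + ⅛ = 175233/8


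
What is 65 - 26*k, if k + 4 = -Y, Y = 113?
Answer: 3107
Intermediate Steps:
k = -117 (k = -4 - 1*113 = -4 - 113 = -117)
65 - 26*k = 65 - 26*(-117) = 65 + 3042 = 3107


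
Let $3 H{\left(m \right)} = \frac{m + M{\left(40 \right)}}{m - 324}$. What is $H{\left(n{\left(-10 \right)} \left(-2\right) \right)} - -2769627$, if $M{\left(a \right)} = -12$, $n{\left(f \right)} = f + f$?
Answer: $\frac{589930544}{213} \approx 2.7696 \cdot 10^{6}$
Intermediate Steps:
$n{\left(f \right)} = 2 f$
$H{\left(m \right)} = \frac{-12 + m}{3 \left(-324 + m\right)}$ ($H{\left(m \right)} = \frac{\left(m - 12\right) \frac{1}{m - 324}}{3} = \frac{\left(-12 + m\right) \frac{1}{-324 + m}}{3} = \frac{\frac{1}{-324 + m} \left(-12 + m\right)}{3} = \frac{-12 + m}{3 \left(-324 + m\right)}$)
$H{\left(n{\left(-10 \right)} \left(-2\right) \right)} - -2769627 = \frac{-12 + 2 \left(-10\right) \left(-2\right)}{3 \left(-324 + 2 \left(-10\right) \left(-2\right)\right)} - -2769627 = \frac{-12 - -40}{3 \left(-324 - -40\right)} + 2769627 = \frac{-12 + 40}{3 \left(-324 + 40\right)} + 2769627 = \frac{1}{3} \frac{1}{-284} \cdot 28 + 2769627 = \frac{1}{3} \left(- \frac{1}{284}\right) 28 + 2769627 = - \frac{7}{213} + 2769627 = \frac{589930544}{213}$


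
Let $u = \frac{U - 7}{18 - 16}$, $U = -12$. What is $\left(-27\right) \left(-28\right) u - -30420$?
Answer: $23238$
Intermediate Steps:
$u = - \frac{19}{2}$ ($u = \frac{-12 - 7}{18 - 16} = - \frac{19}{2} \approx -9.5$)
$\left(-27\right) \left(-28\right) u - -30420 = \left(-27\right) \left(-28\right) \left(- \frac{19}{2}\right) - -30420 = 756 \left(- \frac{19}{2}\right) + 30420 = -7182 + 30420 = 23238$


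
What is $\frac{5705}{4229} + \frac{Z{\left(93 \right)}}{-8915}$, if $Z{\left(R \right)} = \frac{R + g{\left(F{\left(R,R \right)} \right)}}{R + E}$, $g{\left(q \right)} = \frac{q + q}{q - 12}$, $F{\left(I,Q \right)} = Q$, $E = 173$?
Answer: $\frac{365266177433}{270772424370} \approx 1.349$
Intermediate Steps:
$g{\left(q \right)} = \frac{2 q}{-12 + q}$
$Z{\left(R \right)} = \frac{R + \frac{2 R}{-12 + R}}{173 + R}$ ($Z{\left(R \right)} = \frac{R + \frac{2 R}{-12 + R}}{R + 173} = \frac{R + \frac{2 R}{-12 + R}}{173 + R}$)
$\frac{5705}{4229} + \frac{Z{\left(93 \right)}}{-8915} = \frac{5705}{4229} + \frac{93 \frac{1}{-12 + 93} \frac{1}{173 + 93} \left(-10 + 93\right)}{-8915} = 5705 \cdot \frac{1}{4229} + 93 \cdot \frac{1}{81} \cdot \frac{1}{266} \cdot 83 \left(- \frac{1}{8915}\right) = \frac{5705}{4229} + 93 \cdot \frac{1}{81} \cdot \frac{1}{266} \cdot 83 \left(- \frac{1}{8915}\right) = \frac{5705}{4229} + \frac{2573}{7182} \left(- \frac{1}{8915}\right) = \frac{5705}{4229} - \frac{2573}{64027530} = \frac{365266177433}{270772424370}$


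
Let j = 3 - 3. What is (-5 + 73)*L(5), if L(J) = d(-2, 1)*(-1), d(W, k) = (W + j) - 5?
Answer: 476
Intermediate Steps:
j = 0
d(W, k) = -5 + W (d(W, k) = (W + 0) - 5 = W - 5 = -5 + W)
L(J) = 7 (L(J) = (-5 - 2)*(-1) = -7*(-1) = 7)
(-5 + 73)*L(5) = (-5 + 73)*7 = 68*7 = 476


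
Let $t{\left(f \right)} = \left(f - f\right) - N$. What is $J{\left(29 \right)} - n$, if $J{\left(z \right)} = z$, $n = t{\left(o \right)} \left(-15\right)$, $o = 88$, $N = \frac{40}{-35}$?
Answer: $\frac{323}{7} \approx 46.143$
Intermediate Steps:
$N = - \frac{8}{7}$ ($N = 40 \left(- \frac{1}{35}\right) = - \frac{8}{7} \approx -1.1429$)
$t{\left(f \right)} = \frac{8}{7}$ ($t{\left(f \right)} = \left(f - f\right) - - \frac{8}{7} = 0 + \frac{8}{7} = \frac{8}{7}$)
$n = - \frac{120}{7}$ ($n = \frac{8}{7} \left(-15\right) = - \frac{120}{7} \approx -17.143$)
$J{\left(29 \right)} - n = 29 - - \frac{120}{7} = 29 + \frac{120}{7} = \frac{323}{7}$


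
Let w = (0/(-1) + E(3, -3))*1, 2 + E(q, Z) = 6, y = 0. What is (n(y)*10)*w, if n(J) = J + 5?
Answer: 200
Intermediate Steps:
E(q, Z) = 4 (E(q, Z) = -2 + 6 = 4)
n(J) = 5 + J
w = 4 (w = (0/(-1) + 4)*1 = (0*(-1) + 4)*1 = (0 + 4)*1 = 4*1 = 4)
(n(y)*10)*w = ((5 + 0)*10)*4 = (5*10)*4 = 50*4 = 200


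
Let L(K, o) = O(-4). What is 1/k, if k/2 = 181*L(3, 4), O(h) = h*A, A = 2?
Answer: -1/2896 ≈ -0.00034530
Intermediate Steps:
O(h) = 2*h (O(h) = h*2 = 2*h)
L(K, o) = -8 (L(K, o) = 2*(-4) = -8)
k = -2896 (k = 2*(181*(-8)) = 2*(-1448) = -2896)
1/k = 1/(-2896) = -1/2896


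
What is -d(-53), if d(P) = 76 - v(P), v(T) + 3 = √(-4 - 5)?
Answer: -79 + 3*I ≈ -79.0 + 3.0*I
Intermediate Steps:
v(T) = -3 + 3*I (v(T) = -3 + √(-4 - 5) = -3 + √(-9) = -3 + 3*I)
d(P) = 79 - 3*I (d(P) = 76 - (-3 + 3*I) = 76 + (3 - 3*I) = 79 - 3*I)
-d(-53) = -(79 - 3*I) = -79 + 3*I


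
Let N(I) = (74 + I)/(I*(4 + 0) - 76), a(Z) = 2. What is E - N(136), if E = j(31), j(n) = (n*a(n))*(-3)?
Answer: -14543/78 ≈ -186.45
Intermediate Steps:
j(n) = -6*n (j(n) = (n*2)*(-3) = (2*n)*(-3) = -6*n)
N(I) = (74 + I)/(-76 + 4*I) (N(I) = (74 + I)/(I*4 - 76) = (74 + I)/(4*I - 76) = (74 + I)/(-76 + 4*I))
E = -186 (E = -6*31 = -186)
E - N(136) = -186 - (74 + 136)/(4*(-19 + 136)) = -186 - 210/(4*117) = -186 - 1*35/78 = -186 - 35/78 = -14543/78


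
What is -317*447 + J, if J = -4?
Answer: -141703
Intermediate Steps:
-317*447 + J = -317*447 - 4 = -141699 - 4 = -141703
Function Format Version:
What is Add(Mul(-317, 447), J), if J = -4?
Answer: -141703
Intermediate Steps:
Add(Mul(-317, 447), J) = Add(Mul(-317, 447), -4) = Add(-141699, -4) = -141703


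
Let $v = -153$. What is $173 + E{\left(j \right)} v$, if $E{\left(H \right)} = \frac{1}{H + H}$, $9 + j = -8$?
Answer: $\frac{355}{2} \approx 177.5$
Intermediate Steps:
$j = -17$ ($j = -9 - 8 = -17$)
$E{\left(H \right)} = \frac{1}{2 H}$
$173 + E{\left(j \right)} v = 173 + \frac{1}{2 \left(-17\right)} \left(-153\right) = 173 + \frac{1}{2} \left(- \frac{1}{17}\right) \left(-153\right) = 173 - - \frac{9}{2} = 173 + \frac{9}{2} = \frac{355}{2}$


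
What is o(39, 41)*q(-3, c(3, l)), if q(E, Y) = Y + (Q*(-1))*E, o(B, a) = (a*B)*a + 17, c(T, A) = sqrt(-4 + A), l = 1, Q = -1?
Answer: -196728 + 65576*I*sqrt(3) ≈ -1.9673e+5 + 1.1358e+5*I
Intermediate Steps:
o(B, a) = 17 + B*a**2 (o(B, a) = (B*a)*a + 17 = B*a**2 + 17 = 17 + B*a**2)
q(E, Y) = E + Y (q(E, Y) = Y + (-1*(-1))*E = Y + 1*E = Y + E = E + Y)
o(39, 41)*q(-3, c(3, l)) = (17 + 39*41**2)*(-3 + sqrt(-4 + 1)) = (17 + 39*1681)*(-3 + sqrt(-3)) = (17 + 65559)*(-3 + I*sqrt(3)) = 65576*(-3 + I*sqrt(3)) = -196728 + 65576*I*sqrt(3)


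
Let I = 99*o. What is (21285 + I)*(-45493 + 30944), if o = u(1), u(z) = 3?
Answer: -313996518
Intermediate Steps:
o = 3
I = 297 (I = 99*3 = 297)
(21285 + I)*(-45493 + 30944) = (21285 + 297)*(-45493 + 30944) = 21582*(-14549) = -313996518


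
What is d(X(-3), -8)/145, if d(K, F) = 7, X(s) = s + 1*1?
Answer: 7/145 ≈ 0.048276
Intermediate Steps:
X(s) = 1 + s (X(s) = s + 1 = 1 + s)
d(X(-3), -8)/145 = 7/145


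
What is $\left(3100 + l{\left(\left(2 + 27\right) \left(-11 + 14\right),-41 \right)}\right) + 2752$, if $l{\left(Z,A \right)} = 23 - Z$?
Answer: $5788$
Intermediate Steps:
$\left(3100 + l{\left(\left(2 + 27\right) \left(-11 + 14\right),-41 \right)}\right) + 2752 = \left(3100 + \left(23 - \left(2 + 27\right) \left(-11 + 14\right)\right)\right) + 2752 = \left(3100 + \left(23 - 29 \cdot 3\right)\right) + 2752 = \left(3100 + \left(23 - 87\right)\right) + 2752 = \left(3100 - 64\right) + 2752 = 3036 + 2752 = 5788$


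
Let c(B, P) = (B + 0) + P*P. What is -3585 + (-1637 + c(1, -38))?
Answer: -3777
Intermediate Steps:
c(B, P) = B + P²
-3585 + (-1637 + c(1, -38)) = -3585 + (-1637 + (1 + (-38)²)) = -3585 + (-1637 + (1 + 1444)) = -3585 + (-1637 + 1445) = -3585 - 192 = -3777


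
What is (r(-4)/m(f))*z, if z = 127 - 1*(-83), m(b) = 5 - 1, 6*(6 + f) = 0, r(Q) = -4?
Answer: -210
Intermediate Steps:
f = -6 (f = -6 + (⅙)*0 = -6 + 0 = -6)
m(b) = 4
z = 210 (z = 127 + 83 = 210)
(r(-4)/m(f))*z = -4/4*210 = -4*¼*210 = -1*210 = -210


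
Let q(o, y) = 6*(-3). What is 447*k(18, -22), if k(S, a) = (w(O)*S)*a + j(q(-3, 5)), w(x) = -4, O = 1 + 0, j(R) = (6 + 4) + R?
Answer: 704472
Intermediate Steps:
q(o, y) = -18
j(R) = 10 + R
O = 1
k(S, a) = -8 - 4*S*a (k(S, a) = (-4*S)*a + (10 - 18) = -4*S*a - 8 = -8 - 4*S*a)
447*k(18, -22) = 447*(-8 - 4*18*(-22)) = 447*(-8 + 1584) = 447*1576 = 704472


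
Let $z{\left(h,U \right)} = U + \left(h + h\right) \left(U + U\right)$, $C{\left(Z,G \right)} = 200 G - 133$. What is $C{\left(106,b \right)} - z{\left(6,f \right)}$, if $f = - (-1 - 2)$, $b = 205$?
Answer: $40792$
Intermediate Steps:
$C{\left(Z,G \right)} = -133 + 200 G$
$f = 3$ ($f = \left(-1\right) \left(-3\right) = 3$)
$z{\left(h,U \right)} = U + 4 U h$ ($z{\left(h,U \right)} = U + 2 h 2 U = U + 4 U h$)
$C{\left(106,b \right)} - z{\left(6,f \right)} = \left(-133 + 200 \cdot 205\right) - 3 \left(1 + 4 \cdot 6\right) = \left(-133 + 41000\right) - 3 \left(1 + 24\right) = 40867 - 3 \cdot 25 = 40867 - 75 = 40792$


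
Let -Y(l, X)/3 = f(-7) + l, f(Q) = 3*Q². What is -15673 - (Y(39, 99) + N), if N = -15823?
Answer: 708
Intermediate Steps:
Y(l, X) = -441 - 3*l (Y(l, X) = -3*(3*(-7)² + l) = -3*(3*49 + l) = -3*(147 + l) = -441 - 3*l)
-15673 - (Y(39, 99) + N) = -15673 - ((-441 - 3*39) - 15823) = -15673 - ((-441 - 117) - 15823) = -15673 - (-558 - 15823) = -15673 - 1*(-16381) = -15673 + 16381 = 708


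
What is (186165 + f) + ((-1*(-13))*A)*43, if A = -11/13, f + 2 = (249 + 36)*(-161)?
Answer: 139805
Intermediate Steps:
f = -45887 (f = -2 + (249 + 36)*(-161) = -2 + 285*(-161) = -2 - 45885 = -45887)
A = -11/13 (A = -11*1/13 = -11/13 ≈ -0.84615)
(186165 + f) + ((-1*(-13))*A)*43 = (186165 - 45887) + (-1*(-13)*(-11/13))*43 = 140278 + (13*(-11/13))*43 = 140278 - 11*43 = 140278 - 473 = 139805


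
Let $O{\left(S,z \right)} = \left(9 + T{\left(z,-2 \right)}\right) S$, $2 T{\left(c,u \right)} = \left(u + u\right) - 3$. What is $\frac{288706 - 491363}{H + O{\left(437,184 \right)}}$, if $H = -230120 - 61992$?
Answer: $\frac{405314}{579417} \approx 0.69952$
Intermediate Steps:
$H = -292112$ ($H = -230120 - 61992 = -292112$)
$T{\left(c,u \right)} = - \frac{3}{2} + u$ ($T{\left(c,u \right)} = \frac{\left(u + u\right) - 3}{2} = \frac{2 u - 3}{2} = \frac{-3 + 2 u}{2} = - \frac{3}{2} + u$)
$O{\left(S,z \right)} = \frac{11 S}{2}$ ($O{\left(S,z \right)} = \left(9 - \frac{7}{2}\right) S = \frac{11 S}{2}$)
$\frac{288706 - 491363}{H + O{\left(437,184 \right)}} = \frac{288706 - 491363}{-292112 + \frac{11}{2} \cdot 437} = - \frac{202657}{-292112 + \frac{4807}{2}} = - \frac{202657}{- \frac{579417}{2}} = \left(-202657\right) \left(- \frac{2}{579417}\right) = \frac{405314}{579417}$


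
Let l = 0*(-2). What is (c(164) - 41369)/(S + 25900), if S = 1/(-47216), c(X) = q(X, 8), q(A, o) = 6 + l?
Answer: -1952995408/1222894399 ≈ -1.5970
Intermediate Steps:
l = 0
q(A, o) = 6 (q(A, o) = 6 + 0 = 6)
c(X) = 6
S = -1/47216 ≈ -2.1179e-5
(c(164) - 41369)/(S + 25900) = (6 - 41369)/(-1/47216 + 25900) = -41363/1222894399/47216 = -41363*47216/1222894399 = -1952995408/1222894399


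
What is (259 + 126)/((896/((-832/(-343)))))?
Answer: 715/686 ≈ 1.0423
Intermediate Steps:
(259 + 126)/((896/((-832/(-343))))) = 385/((896/((-832*(-1/343))))) = 385/((896/(832/343))) = 385/((896*(343/832))) = 385/(4802/13) = 385*(13/4802) = 715/686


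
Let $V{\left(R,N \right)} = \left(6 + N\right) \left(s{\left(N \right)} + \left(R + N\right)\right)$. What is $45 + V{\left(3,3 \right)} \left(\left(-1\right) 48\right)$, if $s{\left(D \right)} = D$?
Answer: $-3843$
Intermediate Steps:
$V{\left(R,N \right)} = \left(6 + N\right) \left(R + 2 N\right)$ ($V{\left(R,N \right)} = \left(6 + N\right) \left(N + \left(R + N\right)\right) = \left(6 + N\right) \left(N + \left(N + R\right)\right) = \left(6 + N\right) \left(R + 2 N\right)$)
$45 + V{\left(3,3 \right)} \left(\left(-1\right) 48\right) = 45 + \left(2 \cdot 3^{2} + 6 \cdot 3 + 12 \cdot 3 + 3 \cdot 3\right) \left(\left(-1\right) 48\right) = 45 + \left(2 \cdot 9 + 18 + 36 + 9\right) \left(-48\right) = 45 + \left(18 + 18 + 36 + 9\right) \left(-48\right) = 45 + 81 \left(-48\right) = 45 - 3888 = -3843$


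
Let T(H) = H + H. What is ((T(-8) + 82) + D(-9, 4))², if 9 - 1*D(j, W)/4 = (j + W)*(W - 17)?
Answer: 24964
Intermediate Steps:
T(H) = 2*H
D(j, W) = 36 - 4*(-17 + W)*(W + j) (D(j, W) = 36 - 4*(j + W)*(W - 17) = 36 - 4*(W + j)*(-17 + W) = 36 - 4*(-17 + W)*(W + j))
((T(-8) + 82) + D(-9, 4))² = ((2*(-8) + 82) + (36 - 4*4² + 68*4 + 68*(-9) - 4*4*(-9)))² = ((-16 + 82) + (36 - 4*16 + 272 - 612 + 144))² = (66 + (36 - 64 + 272 - 612 + 144))² = (66 - 224)² = (-158)² = 24964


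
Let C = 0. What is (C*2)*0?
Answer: 0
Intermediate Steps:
(C*2)*0 = (0*2)*0 = 0*0 = 0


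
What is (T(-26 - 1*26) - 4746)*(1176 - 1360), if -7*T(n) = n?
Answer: 6103280/7 ≈ 8.7190e+5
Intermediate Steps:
T(n) = -n/7
(T(-26 - 1*26) - 4746)*(1176 - 1360) = (-(-26 - 1*26)/7 - 4746)*(1176 - 1360) = (-(-26 - 26)/7 - 4746)*(-184) = (-1/7*(-52) - 4746)*(-184) = (52/7 - 4746)*(-184) = -33170/7*(-184) = 6103280/7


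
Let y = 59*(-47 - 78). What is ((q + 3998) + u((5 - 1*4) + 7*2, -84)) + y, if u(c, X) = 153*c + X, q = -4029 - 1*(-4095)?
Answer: -1100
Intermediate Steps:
q = 66 (q = -4029 + 4095 = 66)
u(c, X) = X + 153*c
y = -7375 (y = 59*(-125) = -7375)
((q + 3998) + u((5 - 1*4) + 7*2, -84)) + y = ((66 + 3998) + (-84 + 153*((5 - 1*4) + 7*2))) - 7375 = (4064 + (-84 + 153*((5 - 4) + 14))) - 7375 = (4064 + (-84 + 153*(1 + 14))) - 7375 = (4064 + (-84 + 153*15)) - 7375 = (4064 + (-84 + 2295)) - 7375 = (4064 + 2211) - 7375 = 6275 - 7375 = -1100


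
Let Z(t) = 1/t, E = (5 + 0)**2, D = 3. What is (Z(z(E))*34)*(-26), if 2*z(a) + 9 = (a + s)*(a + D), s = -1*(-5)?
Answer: -1768/831 ≈ -2.1276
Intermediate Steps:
s = 5
E = 25 (E = 5**2 = 25)
z(a) = -9/2 + (3 + a)*(5 + a)/2 (z(a) = -9/2 + ((a + 5)*(a + 3))/2 = -9/2 + ((5 + a)*(3 + a))/2 = -9/2 + ((3 + a)*(5 + a))/2 = -9/2 + (3 + a)*(5 + a)/2)
(Z(z(E))*34)*(-26) = (34/(3 + (1/2)*25**2 + 4*25))*(-26) = (34/(3 + (1/2)*625 + 100))*(-26) = (34/(3 + 625/2 + 100))*(-26) = (34/(831/2))*(-26) = ((2/831)*34)*(-26) = (68/831)*(-26) = -1768/831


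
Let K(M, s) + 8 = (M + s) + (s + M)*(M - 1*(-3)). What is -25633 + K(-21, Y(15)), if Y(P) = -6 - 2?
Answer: -25148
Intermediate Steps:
Y(P) = -8
K(M, s) = -8 + M + s + (3 + M)*(M + s) (K(M, s) = -8 + ((M + s) + (s + M)*(M - 1*(-3))) = -8 + ((M + s) + (M + s)*(M + 3)) = -8 + ((M + s) + (M + s)*(3 + M)) = -8 + ((M + s) + (3 + M)*(M + s)) = -8 + (M + s + (3 + M)*(M + s)) = -8 + M + s + (3 + M)*(M + s))
-25633 + K(-21, Y(15)) = -25633 + (-8 + (-21)² + 4*(-21) + 4*(-8) - 21*(-8)) = -25633 + (-8 + 441 - 84 - 32 + 168) = -25633 + 485 = -25148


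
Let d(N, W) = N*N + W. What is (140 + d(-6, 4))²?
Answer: 32400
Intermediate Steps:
d(N, W) = W + N² (d(N, W) = N² + W = W + N²)
(140 + d(-6, 4))² = (140 + (4 + (-6)²))² = (140 + (4 + 36))² = (140 + 40)² = 180² = 32400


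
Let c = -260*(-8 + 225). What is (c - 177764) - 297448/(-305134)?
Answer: -35728601604/152567 ≈ -2.3418e+5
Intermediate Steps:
c = -56420 (c = -260*217 = -56420)
(c - 177764) - 297448/(-305134) = (-56420 - 177764) - 297448/(-305134) = -234184 - 297448*(-1/305134) = -234184 + 148724/152567 = -35728601604/152567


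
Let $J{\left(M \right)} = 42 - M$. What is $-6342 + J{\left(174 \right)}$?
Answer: $-6474$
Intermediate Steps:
$-6342 + J{\left(174 \right)} = -6342 + \left(42 - 174\right) = -6342 - 132 = -6474$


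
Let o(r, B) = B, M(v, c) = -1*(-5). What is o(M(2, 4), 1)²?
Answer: 1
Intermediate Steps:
M(v, c) = 5
o(M(2, 4), 1)² = 1² = 1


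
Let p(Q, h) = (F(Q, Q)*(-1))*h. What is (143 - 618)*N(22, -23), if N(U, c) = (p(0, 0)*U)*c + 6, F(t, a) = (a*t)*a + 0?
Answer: -2850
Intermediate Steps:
F(t, a) = t*a² (F(t, a) = t*a² + 0 = t*a²)
p(Q, h) = -h*Q³ (p(Q, h) = ((Q*Q²)*(-1))*h = (Q³*(-1))*h = (-Q³)*h = -h*Q³)
N(U, c) = 6 (N(U, c) = ((-1*0*0³)*U)*c + 6 = ((-1*0*0)*U)*c + 6 = (0*U)*c + 6 = 0*c + 6 = 0 + 6 = 6)
(143 - 618)*N(22, -23) = (143 - 618)*6 = -475*6 = -2850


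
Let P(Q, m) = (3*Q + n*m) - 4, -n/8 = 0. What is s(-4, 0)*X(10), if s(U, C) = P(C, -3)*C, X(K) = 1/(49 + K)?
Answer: 0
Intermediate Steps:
n = 0 (n = -8*0 = 0)
P(Q, m) = -4 + 3*Q (P(Q, m) = (3*Q + 0*m) - 4 = (3*Q + 0) - 4 = 3*Q - 4 = -4 + 3*Q)
s(U, C) = C*(-4 + 3*C) (s(U, C) = (-4 + 3*C)*C = C*(-4 + 3*C))
s(-4, 0)*X(10) = (0*(-4 + 3*0))/(49 + 10) = (0*(-4 + 0))/59 = (0*(-4))*(1/59) = 0*(1/59) = 0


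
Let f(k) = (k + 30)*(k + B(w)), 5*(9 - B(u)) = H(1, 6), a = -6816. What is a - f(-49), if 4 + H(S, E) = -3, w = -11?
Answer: -37747/5 ≈ -7549.4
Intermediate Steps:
H(S, E) = -7 (H(S, E) = -4 - 3 = -7)
B(u) = 52/5 (B(u) = 9 - ⅕*(-7) = 9 + 7/5 = 52/5)
f(k) = (30 + k)*(52/5 + k) (f(k) = (k + 30)*(k + 52/5) = (30 + k)*(52/5 + k))
a - f(-49) = -6816 - (312 + (-49)² + (202/5)*(-49)) = -6816 - (312 + 2401 - 9898/5) = -6816 - 1*3667/5 = -6816 - 3667/5 = -37747/5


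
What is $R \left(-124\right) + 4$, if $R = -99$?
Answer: $12280$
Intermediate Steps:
$R \left(-124\right) + 4 = \left(-99\right) \left(-124\right) + 4 = 12276 + 4 = 12280$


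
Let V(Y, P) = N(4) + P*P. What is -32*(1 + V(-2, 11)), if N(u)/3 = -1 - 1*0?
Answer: -3808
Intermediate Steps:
N(u) = -3 (N(u) = 3*(-1 - 1*0) = 3*(-1 + 0) = 3*(-1) = -3)
V(Y, P) = -3 + P² (V(Y, P) = -3 + P*P = -3 + P²)
-32*(1 + V(-2, 11)) = -32*(1 + (-3 + 11²)) = -32*(1 + (-3 + 121)) = -32*(1 + 118) = -32*119 = -3808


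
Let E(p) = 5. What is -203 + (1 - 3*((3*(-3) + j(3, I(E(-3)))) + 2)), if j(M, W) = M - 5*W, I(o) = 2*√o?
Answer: -190 + 30*√5 ≈ -122.92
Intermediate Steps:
-203 + (1 - 3*((3*(-3) + j(3, I(E(-3)))) + 2)) = -203 + (1 - 3*((3*(-3) + (3 - 10*√5)) + 2)) = -203 + (1 - 3*((-9 + (3 - 10*√5)) + 2)) = -203 + (1 - 3*((-6 - 10*√5) + 2)) = -203 + (1 - 3*(-4 - 10*√5)) = -203 + (1 + (12 + 30*√5)) = -203 + (13 + 30*√5) = -190 + 30*√5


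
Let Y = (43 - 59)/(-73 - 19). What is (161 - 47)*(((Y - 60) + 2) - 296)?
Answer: -927732/23 ≈ -40336.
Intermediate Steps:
Y = 4/23 (Y = -16/(-92) = -16*(-1/92) = 4/23 ≈ 0.17391)
(161 - 47)*(((Y - 60) + 2) - 296) = (161 - 47)*(((4/23 - 60) + 2) - 296) = 114*((-1376/23 + 2) - 296) = 114*(-1330/23 - 296) = 114*(-8138/23) = -927732/23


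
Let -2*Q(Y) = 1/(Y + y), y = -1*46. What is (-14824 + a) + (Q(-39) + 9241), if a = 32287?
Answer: 4539681/170 ≈ 26704.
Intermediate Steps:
y = -46
Q(Y) = -1/(2*(-46 + Y)) (Q(Y) = -1/(2*(Y - 46)) = -1/(2*(-46 + Y)))
(-14824 + a) + (Q(-39) + 9241) = (-14824 + 32287) + (-1/(-92 + 2*(-39)) + 9241) = 17463 + (-1/(-92 - 78) + 9241) = 17463 + (-1/(-170) + 9241) = 17463 + (-1*(-1/170) + 9241) = 17463 + (1/170 + 9241) = 17463 + 1570971/170 = 4539681/170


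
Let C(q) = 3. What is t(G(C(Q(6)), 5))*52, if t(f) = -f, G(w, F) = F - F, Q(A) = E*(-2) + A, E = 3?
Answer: 0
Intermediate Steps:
Q(A) = -6 + A (Q(A) = 3*(-2) + A = -6 + A)
G(w, F) = 0
t(G(C(Q(6)), 5))*52 = -1*0*52 = 0*52 = 0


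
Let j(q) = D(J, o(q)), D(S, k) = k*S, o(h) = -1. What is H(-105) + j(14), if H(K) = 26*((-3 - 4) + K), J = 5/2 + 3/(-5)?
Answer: -29139/10 ≈ -2913.9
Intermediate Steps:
J = 19/10 (J = 5*(½) + 3*(-⅕) = 5/2 - ⅗ = 19/10 ≈ 1.9000)
H(K) = -182 + 26*K (H(K) = 26*(-7 + K) = -182 + 26*K)
D(S, k) = S*k
j(q) = -19/10 (j(q) = (19/10)*(-1) = -19/10)
H(-105) + j(14) = (-182 + 26*(-105)) - 19/10 = (-182 - 2730) - 19/10 = -2912 - 19/10 = -29139/10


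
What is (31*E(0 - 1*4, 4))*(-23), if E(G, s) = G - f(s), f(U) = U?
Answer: 5704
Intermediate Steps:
E(G, s) = G - s
(31*E(0 - 1*4, 4))*(-23) = (31*((0 - 1*4) - 1*4))*(-23) = (31*((0 - 4) - 4))*(-23) = (31*(-4 - 4))*(-23) = (31*(-8))*(-23) = -248*(-23) = 5704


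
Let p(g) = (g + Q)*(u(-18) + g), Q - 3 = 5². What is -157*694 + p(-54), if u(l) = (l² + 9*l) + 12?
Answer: -112078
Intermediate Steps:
u(l) = 12 + l² + 9*l
Q = 28 (Q = 3 + 5² = 3 + 25 = 28)
p(g) = (28 + g)*(174 + g) (p(g) = (g + 28)*((12 + (-18)² + 9*(-18)) + g) = (28 + g)*((12 + 324 - 162) + g) = (28 + g)*(174 + g))
-157*694 + p(-54) = -157*694 + (4872 + (-54)² + 202*(-54)) = -108958 + (4872 + 2916 - 10908) = -108958 - 3120 = -112078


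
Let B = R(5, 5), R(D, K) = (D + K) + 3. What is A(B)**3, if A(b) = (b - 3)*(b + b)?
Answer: 17576000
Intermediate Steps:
R(D, K) = 3 + D + K
B = 13 (B = 3 + 5 + 5 = 13)
A(b) = 2*b*(-3 + b) (A(b) = (-3 + b)*(2*b) = 2*b*(-3 + b))
A(B)**3 = (2*13*(-3 + 13))**3 = (2*13*10)**3 = 260**3 = 17576000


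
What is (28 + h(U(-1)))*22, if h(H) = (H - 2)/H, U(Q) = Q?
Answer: 682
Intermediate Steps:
h(H) = (-2 + H)/H
(28 + h(U(-1)))*22 = (28 + (-2 - 1)/(-1))*22 = (28 - 1*(-3))*22 = (28 + 3)*22 = 31*22 = 682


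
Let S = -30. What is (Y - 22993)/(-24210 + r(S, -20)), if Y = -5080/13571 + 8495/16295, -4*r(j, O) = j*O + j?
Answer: 2033850700736/2154119333745 ≈ 0.94417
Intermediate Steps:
r(j, O) = -j/4 - O*j/4 (r(j, O) = -(j*O + j)/4 = -(O*j + j)/4 = -(j + O*j)/4 = -j/4 - O*j/4)
Y = 6501409/44227889 (Y = -5080*1/13571 + 8495*(1/16295) = -5080/13571 + 1699/3259 = 6501409/44227889 ≈ 0.14700)
(Y - 22993)/(-24210 + r(S, -20)) = (6501409/44227889 - 22993)/(-24210 - ¼*(-30)*(1 - 20)) = -1016925350368/(44227889*(-24210 - ¼*(-30)*(-19))) = -1016925350368/(44227889*(-24210 - 285/2)) = -1016925350368/(44227889*(-48705/2)) = -1016925350368/44227889*(-2/48705) = 2033850700736/2154119333745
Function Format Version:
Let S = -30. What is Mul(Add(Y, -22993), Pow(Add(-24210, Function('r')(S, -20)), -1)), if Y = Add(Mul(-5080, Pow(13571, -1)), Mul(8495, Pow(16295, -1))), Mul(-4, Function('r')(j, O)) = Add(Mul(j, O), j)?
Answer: Rational(2033850700736, 2154119333745) ≈ 0.94417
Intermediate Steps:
Function('r')(j, O) = Add(Mul(Rational(-1, 4), j), Mul(Rational(-1, 4), O, j)) (Function('r')(j, O) = Mul(Rational(-1, 4), Add(Mul(j, O), j)) = Mul(Rational(-1, 4), Add(Mul(O, j), j)) = Mul(Rational(-1, 4), Add(j, Mul(O, j))) = Add(Mul(Rational(-1, 4), j), Mul(Rational(-1, 4), O, j)))
Y = Rational(6501409, 44227889) (Y = Add(Mul(-5080, Rational(1, 13571)), Mul(8495, Rational(1, 16295))) = Add(Rational(-5080, 13571), Rational(1699, 3259)) = Rational(6501409, 44227889) ≈ 0.14700)
Mul(Add(Y, -22993), Pow(Add(-24210, Function('r')(S, -20)), -1)) = Mul(Add(Rational(6501409, 44227889), -22993), Pow(Add(-24210, Mul(Rational(-1, 4), -30, Add(1, -20))), -1)) = Mul(Rational(-1016925350368, 44227889), Pow(Add(-24210, Mul(Rational(-1, 4), -30, -19)), -1)) = Mul(Rational(-1016925350368, 44227889), Pow(Add(-24210, Rational(-285, 2)), -1)) = Mul(Rational(-1016925350368, 44227889), Pow(Rational(-48705, 2), -1)) = Mul(Rational(-1016925350368, 44227889), Rational(-2, 48705)) = Rational(2033850700736, 2154119333745)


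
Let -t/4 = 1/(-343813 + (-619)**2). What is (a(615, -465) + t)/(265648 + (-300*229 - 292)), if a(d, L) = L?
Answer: -2287103/967252536 ≈ -0.0023645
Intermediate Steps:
t = -1/9837 (t = -4/(-343813 + (-619)**2) = -4/(-343813 + 383161) = -4/39348 = -4*1/39348 = -1/9837 ≈ -0.00010166)
(a(615, -465) + t)/(265648 + (-300*229 - 292)) = (-465 - 1/9837)/(265648 + (-300*229 - 292)) = -4574206/(9837*(265648 + (-68700 - 292))) = -4574206/(9837*(265648 - 68992)) = -4574206/9837/196656 = -4574206/9837*1/196656 = -2287103/967252536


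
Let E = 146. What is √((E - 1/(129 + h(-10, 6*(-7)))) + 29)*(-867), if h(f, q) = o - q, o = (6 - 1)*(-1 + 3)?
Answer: -867*√5732994/181 ≈ -11469.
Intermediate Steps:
o = 10 (o = 5*2 = 10)
h(f, q) = 10 - q
√((E - 1/(129 + h(-10, 6*(-7)))) + 29)*(-867) = √((146 - 1/(129 + (10 - 6*(-7)))) + 29)*(-867) = √((146 - 1/(129 + (10 - 1*(-42)))) + 29)*(-867) = √((146 - 1/(129 + (10 + 42))) + 29)*(-867) = √((146 - 1/(129 + 52)) + 29)*(-867) = √((146 - 1/181) + 29)*(-867) = √(26425/181 + 29)*(-867) = √(31674/181)*(-867) = (√5732994/181)*(-867) = -867*√5732994/181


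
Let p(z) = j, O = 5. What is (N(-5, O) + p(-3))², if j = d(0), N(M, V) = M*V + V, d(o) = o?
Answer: 400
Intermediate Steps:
N(M, V) = V + M*V
j = 0
p(z) = 0
(N(-5, O) + p(-3))² = (5*(1 - 5) + 0)² = (5*(-4) + 0)² = (-20 + 0)² = (-20)² = 400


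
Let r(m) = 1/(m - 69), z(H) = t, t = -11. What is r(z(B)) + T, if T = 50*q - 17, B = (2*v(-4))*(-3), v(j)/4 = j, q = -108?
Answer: -433361/80 ≈ -5417.0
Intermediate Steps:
v(j) = 4*j
B = 96 (B = (2*(4*(-4)))*(-3) = (2*(-16))*(-3) = -32*(-3) = 96)
T = -5417 (T = 50*(-108) - 17 = -5400 - 17 = -5417)
z(H) = -11
r(m) = 1/(-69 + m)
r(z(B)) + T = 1/(-69 - 11) - 5417 = 1/(-80) - 5417 = -1/80 - 5417 = -433361/80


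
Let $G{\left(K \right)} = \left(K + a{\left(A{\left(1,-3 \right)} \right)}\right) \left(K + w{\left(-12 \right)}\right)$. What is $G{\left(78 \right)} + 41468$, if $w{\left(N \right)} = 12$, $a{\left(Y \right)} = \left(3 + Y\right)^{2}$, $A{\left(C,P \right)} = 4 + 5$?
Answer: $61448$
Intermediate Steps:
$A{\left(C,P \right)} = 9$
$G{\left(K \right)} = \left(12 + K\right) \left(144 + K\right)$ ($G{\left(K \right)} = \left(K + \left(3 + 9\right)^{2}\right) \left(K + 12\right) = \left(K + 12^{2}\right) \left(12 + K\right) = \left(K + 144\right) \left(12 + K\right) = \left(144 + K\right) \left(12 + K\right) = \left(12 + K\right) \left(144 + K\right)$)
$G{\left(78 \right)} + 41468 = \left(1728 + 78^{2} + 156 \cdot 78\right) + 41468 = \left(1728 + 6084 + 12168\right) + 41468 = 19980 + 41468 = 61448$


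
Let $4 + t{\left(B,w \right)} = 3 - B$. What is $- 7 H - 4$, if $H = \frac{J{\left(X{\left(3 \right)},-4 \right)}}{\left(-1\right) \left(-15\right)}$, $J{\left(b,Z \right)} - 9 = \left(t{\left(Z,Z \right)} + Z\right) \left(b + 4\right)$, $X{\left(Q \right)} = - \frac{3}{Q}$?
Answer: $- \frac{34}{5} \approx -6.8$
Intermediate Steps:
$t{\left(B,w \right)} = -1 - B$ ($t{\left(B,w \right)} = -4 - \left(-3 + B\right) = -1 - B$)
$J{\left(b,Z \right)} = 5 - b$ ($J{\left(b,Z \right)} = 9 + \left(\left(-1 - Z\right) + Z\right) \left(b + 4\right) = 9 - \left(4 + b\right) = 5 - b$)
$H = \frac{2}{5}$ ($H = \frac{5 - - \frac{3}{3}}{\left(-1\right) \left(-15\right)} = \frac{5 - \left(-3\right) \frac{1}{3}}{15} = \left(5 - -1\right) \frac{1}{15} = \left(5 + 1\right) \frac{1}{15} = 6 \cdot \frac{1}{15} = \frac{2}{5} \approx 0.4$)
$- 7 H - 4 = \left(-7\right) \frac{2}{5} - 4 = - \frac{14}{5} - 4 = - \frac{34}{5}$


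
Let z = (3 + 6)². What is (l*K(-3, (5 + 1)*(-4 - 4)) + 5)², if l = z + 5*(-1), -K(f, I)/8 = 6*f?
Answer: 119880601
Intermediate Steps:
z = 81 (z = 9² = 81)
K(f, I) = -48*f
l = 76 (l = 81 + 5*(-1) = 81 - 5 = 76)
(l*K(-3, (5 + 1)*(-4 - 4)) + 5)² = (76*(-48*(-3)) + 5)² = (76*144 + 5)² = (10944 + 5)² = 10949² = 119880601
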